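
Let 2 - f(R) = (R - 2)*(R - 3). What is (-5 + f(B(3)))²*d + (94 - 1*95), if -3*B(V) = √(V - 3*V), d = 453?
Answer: 71722/3 + 37750*I*√6/3 ≈ 23907.0 + 30823.0*I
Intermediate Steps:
B(V) = -√2*√(-V)/3 (B(V) = -√(V - 3*V)/3 = -√2*√(-V)/3)
f(R) = 2 - (-3 + R)*(-2 + R) (f(R) = 2 - (R - 2)*(R - 3) = 2 - (-2 + R)*(-3 + R) = 2 - (-3 + R)*(-2 + R))
(-5 + f(B(3)))²*d + (94 - 1*95) = (-5 + (-4 - (-√2*√(-1*3)/3)² + 5*(-√2*√(-1*3)/3)))²*453 + (94 - 1*95) = (-5 + (-4 - (-√2*√(-3)/3)² + 5*(-√2*√(-3)/3)))²*453 + (94 - 95) = (-5 + (-4 - (-√2*I*√3/3)² + 5*(-√2*I*√3/3)))²*453 - 1 = (-5 + (-4 - (-I*√6/3)² + 5*(-I*√6/3)))²*453 - 1 = (-5 + (-4 - 1*(-⅔) - 5*I*√6/3))²*453 - 1 = (-5 + (-4 + ⅔ - 5*I*√6/3))²*453 - 1 = (-5 + (-10/3 - 5*I*√6/3))²*453 - 1 = (-25/3 - 5*I*√6/3)²*453 - 1 = 453*(-25/3 - 5*I*√6/3)² - 1 = -1 + 453*(-25/3 - 5*I*√6/3)²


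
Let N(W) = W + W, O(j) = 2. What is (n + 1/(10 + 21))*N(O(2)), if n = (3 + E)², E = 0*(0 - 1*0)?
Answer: 1120/31 ≈ 36.129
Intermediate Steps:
E = 0 (E = 0*(0 + 0) = 0*0 = 0)
n = 9 (n = (3 + 0)² = 3² = 9)
N(W) = 2*W
(n + 1/(10 + 21))*N(O(2)) = (9 + 1/(10 + 21))*(2*2) = (9 + 1/31)*4 = (280/31)*4 = 1120/31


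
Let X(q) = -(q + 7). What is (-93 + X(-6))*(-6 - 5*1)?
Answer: 1034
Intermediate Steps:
X(q) = -7 - q (X(q) = -(7 + q) = -7 - q)
(-93 + X(-6))*(-6 - 5*1) = (-93 + (-7 - 1*(-6)))*(-6 - 5*1) = (-93 + (-7 + 6))*(-6 - 5) = (-93 - 1)*(-11) = -94*(-11) = 1034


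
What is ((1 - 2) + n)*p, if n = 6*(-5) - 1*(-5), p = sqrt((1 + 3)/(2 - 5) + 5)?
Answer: -26*sqrt(33)/3 ≈ -49.786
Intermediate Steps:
p = sqrt(33)/3 (p = sqrt(4/(-3) + 5) = sqrt(4*(-1/3) + 5) = sqrt(-4/3 + 5) = sqrt(11/3) = sqrt(33)/3 ≈ 1.9149)
n = -25 (n = -30 + 5 = -25)
((1 - 2) + n)*p = ((1 - 2) - 25)*(sqrt(33)/3) = (-1 - 25)*(sqrt(33)/3) = -26*sqrt(33)/3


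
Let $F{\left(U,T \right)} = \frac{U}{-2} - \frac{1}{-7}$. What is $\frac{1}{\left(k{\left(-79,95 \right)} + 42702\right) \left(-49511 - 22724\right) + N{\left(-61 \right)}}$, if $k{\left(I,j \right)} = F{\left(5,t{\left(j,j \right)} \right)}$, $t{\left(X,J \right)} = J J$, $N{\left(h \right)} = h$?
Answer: $- \frac{14}{43181722679} \approx -3.2421 \cdot 10^{-10}$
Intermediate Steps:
$t{\left(X,J \right)} = J^{2}$
$F{\left(U,T \right)} = \frac{1}{7} - \frac{U}{2}$ ($F{\left(U,T \right)} = U \left(- \frac{1}{2}\right) - - \frac{1}{7} = - \frac{U}{2} + \frac{1}{7} = \frac{1}{7} - \frac{U}{2}$)
$k{\left(I,j \right)} = - \frac{33}{14}$ ($k{\left(I,j \right)} = \frac{1}{7} - \frac{5}{2} = - \frac{33}{14}$)
$\frac{1}{\left(k{\left(-79,95 \right)} + 42702\right) \left(-49511 - 22724\right) + N{\left(-61 \right)}} = \frac{1}{\left(- \frac{33}{14} + 42702\right) \left(-49511 - 22724\right) - 61} = \frac{1}{\frac{597795}{14} \left(-72235\right) - 61} = \frac{1}{- \frac{43181721825}{14} - 61} = \frac{1}{- \frac{43181722679}{14}} = - \frac{14}{43181722679}$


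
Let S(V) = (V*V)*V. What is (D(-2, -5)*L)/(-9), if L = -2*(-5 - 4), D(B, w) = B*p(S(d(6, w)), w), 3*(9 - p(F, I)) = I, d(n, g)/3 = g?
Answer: 128/3 ≈ 42.667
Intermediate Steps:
d(n, g) = 3*g
S(V) = V³ (S(V) = V²*V = V³)
p(F, I) = 9 - I/3
D(B, w) = B*(9 - w/3)
L = 18 (L = -2*(-9) = 18)
(D(-2, -5)*L)/(-9) = (((⅓)*(-2)*(27 - 1*(-5)))*18)/(-9) = (((⅓)*(-2)*(27 + 5))*18)*(-⅑) = (((⅓)*(-2)*32)*18)*(-⅑) = -64/3*18*(-⅑) = -384*(-⅑) = 128/3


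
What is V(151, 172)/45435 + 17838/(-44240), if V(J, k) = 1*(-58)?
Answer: -16260709/40200888 ≈ -0.40449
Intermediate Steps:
V(J, k) = -58
V(151, 172)/45435 + 17838/(-44240) = -58/45435 + 17838/(-44240) = -58*1/45435 + 17838*(-1/44240) = -58/45435 - 8919/22120 = -16260709/40200888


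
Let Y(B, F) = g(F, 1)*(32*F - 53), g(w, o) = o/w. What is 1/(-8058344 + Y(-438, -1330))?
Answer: -1330/10717554907 ≈ -1.2410e-7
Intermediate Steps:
Y(B, F) = (-53 + 32*F)/F (Y(B, F) = (1/F)*(32*F - 53) = (-53 + 32*F)/F)
1/(-8058344 + Y(-438, -1330)) = 1/(-8058344 + (32 - 53/(-1330))) = 1/(-8058344 + (32 - 53*(-1/1330))) = 1/(-8058344 + (32 + 53/1330)) = 1/(-8058344 + 42613/1330) = 1/(-10717554907/1330) = -1330/10717554907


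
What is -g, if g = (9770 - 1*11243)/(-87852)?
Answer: -491/29284 ≈ -0.016767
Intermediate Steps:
g = 491/29284 (g = (9770 - 11243)*(-1/87852) = -1473*(-1/87852) = 491/29284 ≈ 0.016767)
-g = -1*491/29284 = -491/29284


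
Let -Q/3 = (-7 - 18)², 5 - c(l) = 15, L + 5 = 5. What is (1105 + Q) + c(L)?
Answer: -780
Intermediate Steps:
L = 0 (L = -5 + 5 = 0)
c(l) = -10 (c(l) = 5 - 1*15 = 5 - 15 = -10)
Q = -1875 (Q = -3*(-7 - 18)² = -3*(-25)² = -3*625 = -1875)
(1105 + Q) + c(L) = (1105 - 1875) - 10 = -770 - 10 = -780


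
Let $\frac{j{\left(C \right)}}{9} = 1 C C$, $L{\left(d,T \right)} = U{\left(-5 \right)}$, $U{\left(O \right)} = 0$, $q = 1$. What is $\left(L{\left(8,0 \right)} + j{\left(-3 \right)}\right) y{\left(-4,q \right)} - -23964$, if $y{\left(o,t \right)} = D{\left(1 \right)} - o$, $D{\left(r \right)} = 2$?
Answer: $24450$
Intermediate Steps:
$L{\left(d,T \right)} = 0$
$j{\left(C \right)} = 9 C^{2}$ ($j{\left(C \right)} = 9 \cdot 1 C C = 9 C C = 9 C^{2}$)
$y{\left(o,t \right)} = 2 - o$
$\left(L{\left(8,0 \right)} + j{\left(-3 \right)}\right) y{\left(-4,q \right)} - -23964 = \left(0 + 9 \left(-3\right)^{2}\right) \left(2 - -4\right) - -23964 = \left(0 + 9 \cdot 9\right) \left(2 + 4\right) + 23964 = \left(0 + 81\right) 6 + 23964 = 81 \cdot 6 + 23964 = 486 + 23964 = 24450$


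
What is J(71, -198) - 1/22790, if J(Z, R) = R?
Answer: -4512421/22790 ≈ -198.00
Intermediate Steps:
J(71, -198) - 1/22790 = -198 - 1/22790 = -4512421/22790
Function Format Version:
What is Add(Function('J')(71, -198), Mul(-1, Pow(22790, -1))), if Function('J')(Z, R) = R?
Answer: Rational(-4512421, 22790) ≈ -198.00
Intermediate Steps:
Add(Function('J')(71, -198), Mul(-1, Pow(22790, -1))) = Add(-198, Mul(-1, Pow(22790, -1))) = Add(-198, Mul(-1, Rational(1, 22790))) = Add(-198, Rational(-1, 22790)) = Rational(-4512421, 22790)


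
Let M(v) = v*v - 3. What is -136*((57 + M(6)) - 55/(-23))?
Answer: -289000/23 ≈ -12565.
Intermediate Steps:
M(v) = -3 + v² (M(v) = v² - 3 = -3 + v²)
-136*((57 + M(6)) - 55/(-23)) = -136*((57 + (-3 + 6²)) - 55/(-23)) = -136*((57 + (-3 + 36)) - 55*(-1/23)) = -136*((57 + 33) + 55/23) = -136*(90 + 55/23) = -136*2125/23 = -289000/23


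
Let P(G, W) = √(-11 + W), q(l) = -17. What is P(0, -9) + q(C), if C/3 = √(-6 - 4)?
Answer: -17 + 2*I*√5 ≈ -17.0 + 4.4721*I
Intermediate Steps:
C = 3*I*√10 (C = 3*√(-6 - 4) = 3*√(-10) = 3*(I*√10) = 3*I*√10 ≈ 9.4868*I)
P(0, -9) + q(C) = √(-11 - 9) - 17 = √(-20) - 17 = 2*I*√5 - 17 = -17 + 2*I*√5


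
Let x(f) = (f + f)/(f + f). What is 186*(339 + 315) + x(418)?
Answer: 121645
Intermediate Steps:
x(f) = 1 (x(f) = (2*f)/((2*f)) = (2*f)*(1/(2*f)) = 1)
186*(339 + 315) + x(418) = 186*(339 + 315) + 1 = 186*654 + 1 = 121644 + 1 = 121645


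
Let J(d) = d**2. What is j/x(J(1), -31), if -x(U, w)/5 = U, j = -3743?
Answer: 3743/5 ≈ 748.60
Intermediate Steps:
x(U, w) = -5*U
j/x(J(1), -31) = -3743/((-5*1**2)) = -3743/((-5*1)) = -3743/(-5) = -3743*(-1/5) = 3743/5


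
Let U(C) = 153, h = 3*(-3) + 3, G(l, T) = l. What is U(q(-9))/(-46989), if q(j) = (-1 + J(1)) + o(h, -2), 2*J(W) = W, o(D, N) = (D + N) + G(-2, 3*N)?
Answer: -17/5221 ≈ -0.0032561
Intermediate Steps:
h = -6 (h = -9 + 3 = -6)
o(D, N) = -2 + D + N (o(D, N) = (D + N) - 2 = -2 + D + N)
J(W) = W/2
q(j) = -21/2 (q(j) = (-1 + (1/2)*1) + (-2 - 6 - 2) = (-1 + 1/2) - 10 = -1/2 - 10 = -21/2)
U(q(-9))/(-46989) = 153/(-46989) = 153*(-1/46989) = -17/5221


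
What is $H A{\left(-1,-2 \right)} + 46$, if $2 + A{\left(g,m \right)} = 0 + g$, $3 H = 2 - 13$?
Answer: $57$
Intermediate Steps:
$H = - \frac{11}{3}$ ($H = \frac{2 - 13}{3} = \frac{1}{3} \left(-11\right) = - \frac{11}{3} \approx -3.6667$)
$A{\left(g,m \right)} = -2 + g$ ($A{\left(g,m \right)} = -2 + \left(0 + g\right) = -2 + g$)
$H A{\left(-1,-2 \right)} + 46 = - \frac{11 \left(-2 - 1\right)}{3} + 46 = \left(- \frac{11}{3}\right) \left(-3\right) + 46 = 11 + 46 = 57$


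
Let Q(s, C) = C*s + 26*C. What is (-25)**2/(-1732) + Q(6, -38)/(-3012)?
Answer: 55903/1304196 ≈ 0.042864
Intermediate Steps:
Q(s, C) = 26*C + C*s
(-25)**2/(-1732) + Q(6, -38)/(-3012) = (-25)**2/(-1732) - 38*(26 + 6)/(-3012) = 625*(-1/1732) - 38*32*(-1/3012) = -625/1732 - 1216*(-1/3012) = -625/1732 + 304/753 = 55903/1304196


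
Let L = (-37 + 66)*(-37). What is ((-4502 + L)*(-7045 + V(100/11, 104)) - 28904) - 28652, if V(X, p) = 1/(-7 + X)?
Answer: 901960012/23 ≈ 3.9216e+7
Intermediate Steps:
L = -1073 (L = 29*(-37) = -1073)
((-4502 + L)*(-7045 + V(100/11, 104)) - 28904) - 28652 = ((-4502 - 1073)*(-7045 + 1/(-7 + 100/11)) - 28904) - 28652 = (-5575*(-7045 + 1/(-7 + 100*(1/11))) - 28904) - 28652 = (-5575*(-7045 + 1/(-7 + 100/11)) - 28904) - 28652 = (-5575*(-7045 + 1/(23/11)) - 28904) - 28652 = (-5575*(-7045 + 11/23) - 28904) - 28652 = (-5575*(-162024/23) - 28904) - 28652 = (903283800/23 - 28904) - 28652 = 902619008/23 - 28652 = 901960012/23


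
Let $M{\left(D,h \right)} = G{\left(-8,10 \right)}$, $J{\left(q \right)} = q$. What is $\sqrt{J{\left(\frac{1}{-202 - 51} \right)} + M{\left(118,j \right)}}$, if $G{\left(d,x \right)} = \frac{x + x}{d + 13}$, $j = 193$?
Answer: $\frac{\sqrt{255783}}{253} \approx 1.999$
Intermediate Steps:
$G{\left(d,x \right)} = \frac{2 x}{13 + d}$
$M{\left(D,h \right)} = 4$ ($M{\left(D,h \right)} = 2 \cdot 10 \frac{1}{13 - 8} = 2 \cdot 10 \cdot \frac{1}{5} = 4$)
$\sqrt{J{\left(\frac{1}{-202 - 51} \right)} + M{\left(118,j \right)}} = \sqrt{\frac{1}{-202 - 51} + 4} = \sqrt{\frac{1}{-253} + 4} = \sqrt{- \frac{1}{253} + 4} = \sqrt{\frac{1011}{253}} = \frac{\sqrt{255783}}{253}$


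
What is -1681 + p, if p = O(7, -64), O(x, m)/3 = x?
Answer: -1660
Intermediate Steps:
O(x, m) = 3*x
p = 21 (p = 3*7 = 21)
-1681 + p = -1681 + 21 = -1660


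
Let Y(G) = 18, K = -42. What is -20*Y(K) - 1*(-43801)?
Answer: 43441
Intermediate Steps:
-20*Y(K) - 1*(-43801) = -20*18 - 1*(-43801) = -360 + 43801 = 43441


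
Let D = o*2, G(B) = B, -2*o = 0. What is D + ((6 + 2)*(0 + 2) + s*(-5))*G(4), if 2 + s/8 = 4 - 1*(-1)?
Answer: -416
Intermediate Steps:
o = 0 (o = -½*0 = 0)
s = 24 (s = -16 + 8*(4 - 1*(-1)) = -16 + 8*(4 + 1) = -16 + 8*5 = -16 + 40 = 24)
D = 0 (D = 0*2 = 0)
D + ((6 + 2)*(0 + 2) + s*(-5))*G(4) = 0 + ((6 + 2)*(0 + 2) + 24*(-5))*4 = 0 + (8*2 - 120)*4 = 0 + (16 - 120)*4 = 0 - 104*4 = 0 - 416 = -416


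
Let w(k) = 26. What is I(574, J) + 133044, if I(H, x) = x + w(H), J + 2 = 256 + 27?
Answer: 133351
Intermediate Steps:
J = 281 (J = -2 + (256 + 27) = -2 + 283 = 281)
I(H, x) = 26 + x (I(H, x) = x + 26 = 26 + x)
I(574, J) + 133044 = (26 + 281) + 133044 = 307 + 133044 = 133351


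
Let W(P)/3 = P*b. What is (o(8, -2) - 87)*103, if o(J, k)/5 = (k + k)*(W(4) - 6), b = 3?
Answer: -70761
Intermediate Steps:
W(P) = 9*P (W(P) = 3*(P*3) = 3*(3*P) = 9*P)
o(J, k) = 300*k (o(J, k) = 5*((k + k)*(9*4 - 6)) = 5*((2*k)*(36 - 6)) = 5*((2*k)*30) = 5*(60*k) = 300*k)
(o(8, -2) - 87)*103 = (300*(-2) - 87)*103 = (-600 - 87)*103 = -687*103 = -70761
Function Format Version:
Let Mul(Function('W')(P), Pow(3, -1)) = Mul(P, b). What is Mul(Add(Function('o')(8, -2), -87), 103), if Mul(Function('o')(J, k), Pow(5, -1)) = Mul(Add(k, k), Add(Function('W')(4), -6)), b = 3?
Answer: -70761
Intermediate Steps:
Function('W')(P) = Mul(9, P) (Function('W')(P) = Mul(3, Mul(P, 3)) = Mul(3, Mul(3, P)) = Mul(9, P))
Function('o')(J, k) = Mul(300, k) (Function('o')(J, k) = Mul(5, Mul(Add(k, k), Add(Mul(9, 4), -6))) = Mul(5, Mul(Mul(2, k), Add(36, -6))) = Mul(5, Mul(Mul(2, k), 30)) = Mul(5, Mul(60, k)) = Mul(300, k))
Mul(Add(Function('o')(8, -2), -87), 103) = Mul(Add(Mul(300, -2), -87), 103) = Mul(Add(-600, -87), 103) = Mul(-687, 103) = -70761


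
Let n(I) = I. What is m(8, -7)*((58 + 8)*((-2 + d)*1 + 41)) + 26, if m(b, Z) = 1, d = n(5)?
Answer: 2930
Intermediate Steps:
d = 5
m(8, -7)*((58 + 8)*((-2 + d)*1 + 41)) + 26 = 1*((58 + 8)*((-2 + 5)*1 + 41)) + 26 = 1*(66*(3*1 + 41)) + 26 = 1*(66*(3 + 41)) + 26 = 1*(66*44) + 26 = 1*2904 + 26 = 2904 + 26 = 2930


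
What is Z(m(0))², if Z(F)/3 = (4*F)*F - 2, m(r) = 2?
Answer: 1764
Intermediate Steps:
Z(F) = -6 + 12*F² (Z(F) = 3*((4*F)*F - 2) = 3*(4*F² - 2) = 3*(-2 + 4*F²) = -6 + 12*F²)
Z(m(0))² = (-6 + 12*2²)² = (-6 + 12*4)² = (-6 + 48)² = 42² = 1764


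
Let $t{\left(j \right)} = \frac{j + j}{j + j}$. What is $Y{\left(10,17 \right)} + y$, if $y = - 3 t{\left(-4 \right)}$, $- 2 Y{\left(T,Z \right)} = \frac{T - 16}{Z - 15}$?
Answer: $- \frac{3}{2} \approx -1.5$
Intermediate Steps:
$t{\left(j \right)} = 1$ ($t{\left(j \right)} = \frac{2 j}{2 j} = 2 j \frac{1}{2 j} = 1$)
$Y{\left(T,Z \right)} = - \frac{-16 + T}{2 \left(-15 + Z\right)}$ ($Y{\left(T,Z \right)} = - \frac{\left(T - 16\right) \frac{1}{Z - 15}}{2} = - \frac{\left(-16 + T\right) \frac{1}{-15 + Z}}{2} = - \frac{\frac{1}{-15 + Z} \left(-16 + T\right)}{2} = - \frac{-16 + T}{2 \left(-15 + Z\right)}$)
$y = -3$ ($y = \left(-3\right) 1 = -3$)
$Y{\left(10,17 \right)} + y = \frac{16 - 10}{2 \left(-15 + 17\right)} - 3 = \frac{16 - 10}{2 \cdot 2} - 3 = \frac{1}{2} \cdot \frac{1}{2} \cdot 6 - 3 = \frac{3}{2} - 3 = - \frac{3}{2}$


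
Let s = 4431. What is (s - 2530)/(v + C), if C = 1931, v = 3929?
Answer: 1901/5860 ≈ 0.32440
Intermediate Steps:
(s - 2530)/(v + C) = (4431 - 2530)/(3929 + 1931) = 1901/5860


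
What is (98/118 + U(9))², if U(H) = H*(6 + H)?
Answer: 64224196/3481 ≈ 18450.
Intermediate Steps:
(98/118 + U(9))² = (98/118 + 9*(6 + 9))² = (98*(1/118) + 9*15)² = (49/59 + 135)² = (8014/59)² = 64224196/3481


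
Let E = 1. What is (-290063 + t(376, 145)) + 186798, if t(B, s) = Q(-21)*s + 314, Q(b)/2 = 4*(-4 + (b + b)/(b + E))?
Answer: -105155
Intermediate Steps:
Q(b) = -32 + 16*b/(1 + b) (Q(b) = 2*(4*(-4 + (b + b)/(b + 1))) = 2*(4*(-4 + (2*b)/(1 + b))) = 2*(4*(-4 + 2*b/(1 + b))) = 2*(-16 + 8*b/(1 + b)) = -32 + 16*b/(1 + b))
t(B, s) = 314 - 76*s/5 (t(B, s) = (16*(-2 - 1*(-21))/(1 - 21))*s + 314 = (16*(-2 + 21)/(-20))*s + 314 = (16*(-1/20)*19)*s + 314 = -76*s/5 + 314 = 314 - 76*s/5)
(-290063 + t(376, 145)) + 186798 = (-290063 + (314 - 76/5*145)) + 186798 = (-290063 + (314 - 2204)) + 186798 = (-290063 - 1890) + 186798 = -291953 + 186798 = -105155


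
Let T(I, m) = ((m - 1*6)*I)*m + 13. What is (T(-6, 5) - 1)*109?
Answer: 4578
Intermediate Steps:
T(I, m) = 13 + I*m*(-6 + m) (T(I, m) = ((m - 6)*I)*m + 13 = ((-6 + m)*I)*m + 13 = (I*(-6 + m))*m + 13 = I*m*(-6 + m) + 13 = 13 + I*m*(-6 + m))
(T(-6, 5) - 1)*109 = ((13 - 6*5² - 6*(-6)*5) - 1)*109 = ((13 - 6*25 + 180) - 1)*109 = ((13 - 150 + 180) - 1)*109 = (43 - 1)*109 = 42*109 = 4578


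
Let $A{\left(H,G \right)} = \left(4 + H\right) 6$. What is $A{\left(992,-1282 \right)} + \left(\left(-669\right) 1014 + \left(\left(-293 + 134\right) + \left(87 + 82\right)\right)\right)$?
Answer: $-672380$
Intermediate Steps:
$A{\left(H,G \right)} = 24 + 6 H$
$A{\left(992,-1282 \right)} + \left(\left(-669\right) 1014 + \left(\left(-293 + 134\right) + \left(87 + 82\right)\right)\right) = \left(24 + 6 \cdot 992\right) + \left(\left(-669\right) 1014 + \left(\left(-293 + 134\right) + \left(87 + 82\right)\right)\right) = \left(24 + 5952\right) + \left(-678366 + \left(-159 + 169\right)\right) = 5976 + \left(-678366 + 10\right) = 5976 - 678356 = -672380$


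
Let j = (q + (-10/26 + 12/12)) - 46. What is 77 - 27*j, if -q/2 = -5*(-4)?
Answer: 30971/13 ≈ 2382.4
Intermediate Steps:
q = -40 (q = -(-10)*(-4) = -2*20 = -40)
j = -1110/13 (j = (-40 + (-10/26 + 12/12)) - 46 = (-40 + (-10*1/26 + 12*(1/12))) - 46 = (-40 + (-5/13 + 1)) - 46 = (-40 + 8/13) - 46 = -512/13 - 46 = -1110/13 ≈ -85.385)
77 - 27*j = 77 - 27*(-1110/13) = 77 + 29970/13 = 30971/13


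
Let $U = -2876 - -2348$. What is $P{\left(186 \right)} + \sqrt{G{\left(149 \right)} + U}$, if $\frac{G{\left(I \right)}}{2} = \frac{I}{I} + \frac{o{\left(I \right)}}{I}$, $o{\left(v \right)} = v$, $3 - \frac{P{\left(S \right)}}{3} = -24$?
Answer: $81 + 2 i \sqrt{131} \approx 81.0 + 22.891 i$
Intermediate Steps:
$P{\left(S \right)} = 81$ ($P{\left(S \right)} = 9 - -72 = 9 + 72 = 81$)
$G{\left(I \right)} = 4$ ($G{\left(I \right)} = 2 \left(\frac{I}{I} + \frac{I}{I}\right) = 2 \left(1 + 1\right) = 2 \cdot 2 = 4$)
$U = -528$ ($U = -2876 + 2348 = -528$)
$P{\left(186 \right)} + \sqrt{G{\left(149 \right)} + U} = 81 + \sqrt{4 - 528} = 81 + \sqrt{-524} = 81 + 2 i \sqrt{131}$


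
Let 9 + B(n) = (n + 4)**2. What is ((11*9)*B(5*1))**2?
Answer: 50808384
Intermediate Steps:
B(n) = -9 + (4 + n)**2 (B(n) = -9 + (n + 4)**2 = -9 + (4 + n)**2)
((11*9)*B(5*1))**2 = ((11*9)*(-9 + (4 + 5*1)**2))**2 = (99*(-9 + (4 + 5)**2))**2 = (99*(-9 + 9**2))**2 = (99*(-9 + 81))**2 = (99*72)**2 = 7128**2 = 50808384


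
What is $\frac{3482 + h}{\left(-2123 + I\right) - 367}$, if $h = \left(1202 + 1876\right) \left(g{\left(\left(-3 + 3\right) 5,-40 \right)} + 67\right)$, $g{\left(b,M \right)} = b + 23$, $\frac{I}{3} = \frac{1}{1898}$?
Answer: $- \frac{532392796}{4726017} \approx -112.65$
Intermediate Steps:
$I = \frac{3}{1898} \approx 0.0015806$
$g{\left(b,M \right)} = 23 + b$
$h = 277020$ ($h = \left(1202 + 1876\right) \left(\left(23 + \left(-3 + 3\right) 5\right) + 67\right) = 3078 \left(\left(23 + 0 \cdot 5\right) + 67\right) = 3078 \left(\left(23 + 0\right) + 67\right) = 3078 \left(23 + 67\right) = 3078 \cdot 90 = 277020$)
$\frac{3482 + h}{\left(-2123 + I\right) - 367} = \frac{3482 + 277020}{\left(-2123 + \frac{3}{1898}\right) - 367} = \frac{280502}{- \frac{4029451}{1898} - 367} = \frac{280502}{- \frac{4726017}{1898}} = 280502 \left(- \frac{1898}{4726017}\right) = - \frac{532392796}{4726017}$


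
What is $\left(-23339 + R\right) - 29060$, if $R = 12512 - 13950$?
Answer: $-53837$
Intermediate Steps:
$R = -1438$
$\left(-23339 + R\right) - 29060 = \left(-23339 - 1438\right) - 29060 = -24777 - 29060 = -53837$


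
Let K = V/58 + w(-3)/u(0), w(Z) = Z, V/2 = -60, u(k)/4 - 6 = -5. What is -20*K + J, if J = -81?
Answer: -714/29 ≈ -24.621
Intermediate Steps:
u(k) = 4 (u(k) = 24 + 4*(-5) = 24 - 20 = 4)
V = -120 (V = 2*(-60) = -120)
K = -327/116 (K = -120/58 - 3/4 = -120*1/58 - 3*¼ = -60/29 - ¾ = -327/116 ≈ -2.8190)
-20*K + J = -20*(-327/116) - 81 = 1635/29 - 81 = -714/29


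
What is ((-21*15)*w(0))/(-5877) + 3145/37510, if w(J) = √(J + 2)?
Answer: 629/7502 + 35*√2/653 ≈ 0.15964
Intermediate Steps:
w(J) = √(2 + J)
((-21*15)*w(0))/(-5877) + 3145/37510 = ((-21*15)*√(2 + 0))/(-5877) + 3145/37510 = -315*√2*(-1/5877) + 3145*(1/37510) = 35*√2/653 + 629/7502 = 629/7502 + 35*√2/653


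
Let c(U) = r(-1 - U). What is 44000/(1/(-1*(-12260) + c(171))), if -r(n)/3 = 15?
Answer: 537460000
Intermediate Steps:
r(n) = -45 (r(n) = -3*15 = -45)
c(U) = -45
44000/(1/(-1*(-12260) + c(171))) = 44000/(1/(-1*(-12260) - 45)) = 44000/(1/(12260 - 45)) = 44000/(1/12215) = 44000*12215 = 537460000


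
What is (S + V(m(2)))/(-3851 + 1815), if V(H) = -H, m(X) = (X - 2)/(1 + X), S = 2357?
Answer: -2357/2036 ≈ -1.1577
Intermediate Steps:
m(X) = (-2 + X)/(1 + X)
(S + V(m(2)))/(-3851 + 1815) = (2357 - (-2 + 2)/(1 + 2))/(-3851 + 1815) = (2357 - 0/3)/(-2036) = (2357 - 0/3)*(-1/2036) = (2357 - 1*0)*(-1/2036) = (2357 + 0)*(-1/2036) = 2357*(-1/2036) = -2357/2036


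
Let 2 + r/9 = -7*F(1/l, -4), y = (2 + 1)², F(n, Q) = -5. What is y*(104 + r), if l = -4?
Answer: 3609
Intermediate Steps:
y = 9 (y = 3² = 9)
r = 297 (r = -18 + 9*(-7*(-5)) = -18 + 9*35 = -18 + 315 = 297)
y*(104 + r) = 9*(104 + 297) = 9*401 = 3609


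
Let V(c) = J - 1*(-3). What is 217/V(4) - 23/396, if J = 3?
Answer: 14299/396 ≈ 36.109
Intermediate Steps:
V(c) = 6 (V(c) = 3 - 1*(-3) = 3 + 3 = 6)
217/V(4) - 23/396 = 217/6 - 23/396 = 14299/396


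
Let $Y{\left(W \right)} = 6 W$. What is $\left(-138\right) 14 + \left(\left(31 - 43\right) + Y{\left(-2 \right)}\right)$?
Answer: $-1956$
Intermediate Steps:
$\left(-138\right) 14 + \left(\left(31 - 43\right) + Y{\left(-2 \right)}\right) = \left(-138\right) 14 + \left(\left(31 - 43\right) + 6 \left(-2\right)\right) = -1932 - 24 = -1956$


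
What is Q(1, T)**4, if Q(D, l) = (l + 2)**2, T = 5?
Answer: 5764801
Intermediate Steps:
Q(D, l) = (2 + l)**2
Q(1, T)**4 = ((2 + 5)**2)**4 = (7**2)**4 = 49**4 = 5764801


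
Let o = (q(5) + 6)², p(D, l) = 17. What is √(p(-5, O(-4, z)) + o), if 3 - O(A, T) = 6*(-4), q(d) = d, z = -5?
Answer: √138 ≈ 11.747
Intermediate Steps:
O(A, T) = 27 (O(A, T) = 3 - 6*(-4) = 3 - 1*(-24) = 3 + 24 = 27)
o = 121 (o = (5 + 6)² = 11² = 121)
√(p(-5, O(-4, z)) + o) = √(17 + 121) = √138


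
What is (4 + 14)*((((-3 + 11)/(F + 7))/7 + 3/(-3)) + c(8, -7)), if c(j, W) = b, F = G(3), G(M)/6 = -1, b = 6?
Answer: 774/7 ≈ 110.57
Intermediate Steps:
G(M) = -6 (G(M) = 6*(-1) = -6)
F = -6
c(j, W) = 6
(4 + 14)*((((-3 + 11)/(F + 7))/7 + 3/(-3)) + c(8, -7)) = (4 + 14)*((((-3 + 11)/(-6 + 7))/7 + 3/(-3)) + 6) = 18*(((8/1)*(1/7) + 3*(-1/3)) + 6) = 18*(((8*1)*(1/7) - 1) + 6) = 18*((8*(1/7) - 1) + 6) = 18*((8/7 - 1) + 6) = 18*(1/7 + 6) = 18*(43/7) = 774/7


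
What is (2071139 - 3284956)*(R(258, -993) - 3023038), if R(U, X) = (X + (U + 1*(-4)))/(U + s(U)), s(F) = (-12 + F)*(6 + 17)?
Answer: 1276956443549347/348 ≈ 3.6694e+12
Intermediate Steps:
s(F) = -276 + 23*F (s(F) = (-12 + F)*23 = -276 + 23*F)
R(U, X) = (-4 + U + X)/(-276 + 24*U) (R(U, X) = (X + (U + 1*(-4)))/(U + (-276 + 23*U)) = (X + (U - 4))/(-276 + 24*U) = (X + (-4 + U))/(-276 + 24*U) = (-4 + U + X)/(-276 + 24*U))
(2071139 - 3284956)*(R(258, -993) - 3023038) = (2071139 - 3284956)*((-4 + 258 - 993)/(12*(-23 + 2*258)) - 3023038) = -1213817*((1/12)*(-739)/(-23 + 516) - 3023038) = -1213817*((1/12)*(-739)/493 - 3023038) = -1213817*((1/12)*(1/493)*(-739) - 3023038) = -1213817*(-739/5916 - 3023038) = -1213817*(-17884293547/5916) = 1276956443549347/348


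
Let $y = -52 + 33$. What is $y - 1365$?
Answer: $-1384$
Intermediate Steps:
$y = -19$
$y - 1365 = -19 - 1365 = -1384$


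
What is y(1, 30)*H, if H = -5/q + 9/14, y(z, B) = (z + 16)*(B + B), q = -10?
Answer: 8160/7 ≈ 1165.7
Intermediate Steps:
y(z, B) = 2*B*(16 + z) (y(z, B) = (16 + z)*(2*B) = 2*B*(16 + z))
H = 8/7 (H = -5/(-10) + 9/14 = -5*(-⅒) + 9*(1/14) = ½ + 9/14 = 8/7 ≈ 1.1429)
y(1, 30)*H = (2*30*(16 + 1))*(8/7) = (2*30*17)*(8/7) = 1020*(8/7) = 8160/7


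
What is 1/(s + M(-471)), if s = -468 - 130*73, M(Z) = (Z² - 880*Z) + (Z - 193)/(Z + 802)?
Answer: 331/207325489 ≈ 1.5965e-6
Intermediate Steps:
M(Z) = Z² - 880*Z + (-193 + Z)/(802 + Z) (M(Z) = (Z² - 880*Z) + (-193 + Z)/(802 + Z) = Z² - 880*Z + (-193 + Z)/(802 + Z))
s = -9958 (s = -468 - 9490 = -9958)
1/(s + M(-471)) = 1/(-9958 + (-193 + (-471)³ - 705759*(-471) - 78*(-471)²)/(802 - 471)) = 1/(-9958 + (-193 - 104487111 + 332412489 - 78*221841)/331) = 1/(-9958 + (-193 - 104487111 + 332412489 - 17303598)/331) = 1/(-9958 + (1/331)*210621587) = 1/(-9958 + 210621587/331) = 1/(207325489/331) = 331/207325489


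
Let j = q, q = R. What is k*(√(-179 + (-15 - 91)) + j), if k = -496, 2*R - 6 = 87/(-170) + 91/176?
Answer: -2785009/1870 - 496*I*√285 ≈ -1489.3 - 8373.4*I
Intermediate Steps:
R = 89839/29920 (R = 3 + (87/(-170) + 91/176)/2 = 3 + (87*(-1/170) + 91*(1/176))/2 = 3 + (-87/170 + 91/176)/2 = 3 + (½)*(79/14960) = 3 + 79/29920 = 89839/29920 ≈ 3.0026)
q = 89839/29920 ≈ 3.0026
j = 89839/29920 ≈ 3.0026
k*(√(-179 + (-15 - 91)) + j) = -496*(√(-179 + (-15 - 91)) + 89839/29920) = -496*(√(-179 - 106) + 89839/29920) = -496*(√(-285) + 89839/29920) = -496*(I*√285 + 89839/29920) = -496*(89839/29920 + I*√285) = -2785009/1870 - 496*I*√285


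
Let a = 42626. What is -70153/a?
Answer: -70153/42626 ≈ -1.6458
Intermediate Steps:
-70153/a = -70153/42626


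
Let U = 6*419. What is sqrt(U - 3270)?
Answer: 6*I*sqrt(21) ≈ 27.495*I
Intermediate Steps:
U = 2514
sqrt(U - 3270) = sqrt(2514 - 3270) = sqrt(-756) = 6*I*sqrt(21)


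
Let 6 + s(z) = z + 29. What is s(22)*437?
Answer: 19665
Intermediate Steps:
s(z) = 23 + z (s(z) = -6 + (z + 29) = -6 + (29 + z) = 23 + z)
s(22)*437 = (23 + 22)*437 = 45*437 = 19665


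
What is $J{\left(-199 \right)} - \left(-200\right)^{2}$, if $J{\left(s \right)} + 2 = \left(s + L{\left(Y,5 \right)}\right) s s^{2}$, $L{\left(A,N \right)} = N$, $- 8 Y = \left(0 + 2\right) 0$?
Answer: $1528796204$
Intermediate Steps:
$Y = 0$ ($Y = - \frac{\left(0 + 2\right) 0}{8} = - \frac{2 \cdot 0}{8} = \left(- \frac{1}{8}\right) 0 = 0$)
$J{\left(s \right)} = -2 + s^{3} \left(5 + s\right)$ ($J{\left(s \right)} = -2 + \left(s + 5\right) s s^{2} = -2 + \left(5 + s\right) s^{3} = -2 + s^{3} \left(5 + s\right)$)
$J{\left(-199 \right)} - \left(-200\right)^{2} = \left(-2 + \left(-199\right)^{4} + 5 \left(-199\right)^{3}\right) - \left(-200\right)^{2} = \left(-2 + 1568239201 + 5 \left(-7880599\right)\right) - 40000 = \left(-2 + 1568239201 - 39402995\right) - 40000 = 1528836204 - 40000 = 1528796204$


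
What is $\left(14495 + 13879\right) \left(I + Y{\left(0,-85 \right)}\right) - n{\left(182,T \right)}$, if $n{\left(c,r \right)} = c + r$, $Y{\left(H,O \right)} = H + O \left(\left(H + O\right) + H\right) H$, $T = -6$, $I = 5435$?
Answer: $154212514$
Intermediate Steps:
$Y{\left(H,O \right)} = H + H O \left(O + 2 H\right)$ ($Y{\left(H,O \right)} = H + O \left(O + 2 H\right) H = H + O H \left(O + 2 H\right) = H + H O \left(O + 2 H\right)$)
$\left(14495 + 13879\right) \left(I + Y{\left(0,-85 \right)}\right) - n{\left(182,T \right)} = \left(14495 + 13879\right) \left(5435 + 0 \left(1 + \left(-85\right)^{2} + 2 \cdot 0 \left(-85\right)\right)\right) - \left(182 - 6\right) = 28374 \left(5435 + 0 \left(1 + 7225 + 0\right)\right) - 176 = 28374 \left(5435 + 0 \cdot 7226\right) - 176 = 28374 \left(5435 + 0\right) - 176 = 28374 \cdot 5435 - 176 = 154212690 - 176 = 154212514$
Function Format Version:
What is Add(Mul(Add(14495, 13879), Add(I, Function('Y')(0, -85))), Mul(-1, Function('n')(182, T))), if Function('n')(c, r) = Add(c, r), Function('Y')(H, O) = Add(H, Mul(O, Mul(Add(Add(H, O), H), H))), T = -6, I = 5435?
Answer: 154212514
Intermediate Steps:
Function('Y')(H, O) = Add(H, Mul(H, O, Add(O, Mul(2, H)))) (Function('Y')(H, O) = Add(H, Mul(O, Mul(Add(O, Mul(2, H)), H))) = Add(H, Mul(O, Mul(H, Add(O, Mul(2, H))))) = Add(H, Mul(H, O, Add(O, Mul(2, H)))))
Add(Mul(Add(14495, 13879), Add(I, Function('Y')(0, -85))), Mul(-1, Function('n')(182, T))) = Add(Mul(Add(14495, 13879), Add(5435, Mul(0, Add(1, Pow(-85, 2), Mul(2, 0, -85))))), Mul(-1, Add(182, -6))) = Add(Mul(28374, Add(5435, Mul(0, Add(1, 7225, 0)))), Mul(-1, 176)) = Add(Mul(28374, Add(5435, Mul(0, 7226))), -176) = Add(Mul(28374, Add(5435, 0)), -176) = Add(Mul(28374, 5435), -176) = Add(154212690, -176) = 154212514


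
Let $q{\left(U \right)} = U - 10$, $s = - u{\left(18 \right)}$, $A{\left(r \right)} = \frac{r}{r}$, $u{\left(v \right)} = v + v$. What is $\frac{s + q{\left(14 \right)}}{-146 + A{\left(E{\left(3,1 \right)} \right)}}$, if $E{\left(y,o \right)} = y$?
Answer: $\frac{32}{145} \approx 0.22069$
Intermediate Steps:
$u{\left(v \right)} = 2 v$
$A{\left(r \right)} = 1$
$s = -36$ ($s = - 2 \cdot 18 = \left(-1\right) 36 = -36$)
$q{\left(U \right)} = -10 + U$
$\frac{s + q{\left(14 \right)}}{-146 + A{\left(E{\left(3,1 \right)} \right)}} = \frac{-36 + \left(-10 + 14\right)}{-146 + 1} = \frac{-36 + 4}{-145} = \left(-32\right) \left(- \frac{1}{145}\right) = \frac{32}{145}$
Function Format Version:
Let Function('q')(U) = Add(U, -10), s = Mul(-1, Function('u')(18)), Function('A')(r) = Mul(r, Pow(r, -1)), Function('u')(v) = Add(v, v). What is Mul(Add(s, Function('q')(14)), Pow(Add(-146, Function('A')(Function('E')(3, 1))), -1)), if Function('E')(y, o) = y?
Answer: Rational(32, 145) ≈ 0.22069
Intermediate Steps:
Function('u')(v) = Mul(2, v)
Function('A')(r) = 1
s = -36 (s = Mul(-1, Mul(2, 18)) = Mul(-1, 36) = -36)
Function('q')(U) = Add(-10, U)
Mul(Add(s, Function('q')(14)), Pow(Add(-146, Function('A')(Function('E')(3, 1))), -1)) = Mul(Add(-36, Add(-10, 14)), Pow(Add(-146, 1), -1)) = Mul(Add(-36, 4), Pow(-145, -1)) = Mul(-32, Rational(-1, 145)) = Rational(32, 145)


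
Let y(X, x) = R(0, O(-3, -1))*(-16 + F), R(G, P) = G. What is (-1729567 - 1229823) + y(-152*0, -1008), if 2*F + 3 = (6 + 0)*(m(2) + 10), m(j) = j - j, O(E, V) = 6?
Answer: -2959390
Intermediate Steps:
m(j) = 0
F = 57/2 (F = -3/2 + ((6 + 0)*(0 + 10))/2 = -3/2 + (6*10)/2 = -3/2 + (1/2)*60 = -3/2 + 30 = 57/2 ≈ 28.500)
y(X, x) = 0 (y(X, x) = 0*(-16 + 57/2) = 0*(25/2) = 0)
(-1729567 - 1229823) + y(-152*0, -1008) = (-1729567 - 1229823) + 0 = -2959390 + 0 = -2959390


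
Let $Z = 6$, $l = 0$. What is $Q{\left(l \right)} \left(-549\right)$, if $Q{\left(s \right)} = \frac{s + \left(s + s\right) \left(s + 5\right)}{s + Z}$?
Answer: $0$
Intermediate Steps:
$Q{\left(s \right)} = \frac{s + 2 s \left(5 + s\right)}{6 + s}$ ($Q{\left(s \right)} = \frac{s + \left(s + s\right) \left(s + 5\right)}{s + 6} = \frac{s + 2 s \left(5 + s\right)}{6 + s}$)
$Q{\left(l \right)} \left(-549\right) = \frac{0 \left(11 + 2 \cdot 0\right)}{6 + 0} \left(-549\right) = \frac{0 \left(11 + 0\right)}{6} \left(-549\right) = 0 \cdot \frac{1}{6} \cdot 11 \left(-549\right) = 0 \left(-549\right) = 0$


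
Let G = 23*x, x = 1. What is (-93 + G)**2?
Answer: 4900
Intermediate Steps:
G = 23 (G = 23*1 = 23)
(-93 + G)**2 = (-93 + 23)**2 = (-70)**2 = 4900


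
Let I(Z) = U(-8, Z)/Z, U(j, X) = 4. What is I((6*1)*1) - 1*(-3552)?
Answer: 10658/3 ≈ 3552.7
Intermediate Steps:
I(Z) = 4/Z
I((6*1)*1) - 1*(-3552) = 4/(((6*1)*1)) - 1*(-3552) = 4/((6*1)) + 3552 = 4/6 + 3552 = 4*(1/6) + 3552 = 2/3 + 3552 = 10658/3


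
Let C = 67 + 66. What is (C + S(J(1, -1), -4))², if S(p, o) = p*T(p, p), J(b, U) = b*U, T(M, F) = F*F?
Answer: 17424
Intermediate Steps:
T(M, F) = F²
J(b, U) = U*b
S(p, o) = p³ (S(p, o) = p*p² = p³)
C = 133
(C + S(J(1, -1), -4))² = (133 + (-1*1)³)² = (133 + (-1)³)² = (133 - 1)² = 132² = 17424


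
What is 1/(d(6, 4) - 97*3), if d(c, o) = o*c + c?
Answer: -1/261 ≈ -0.0038314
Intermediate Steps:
d(c, o) = c + c*o (d(c, o) = c*o + c = c + c*o)
1/(d(6, 4) - 97*3) = 1/(6*(1 + 4) - 97*3) = 1/(6*5 - 291) = 1/(30 - 291) = 1/(-261) = -1/261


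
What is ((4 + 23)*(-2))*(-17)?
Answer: 918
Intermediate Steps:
((4 + 23)*(-2))*(-17) = (27*(-2))*(-17) = -54*(-17) = 918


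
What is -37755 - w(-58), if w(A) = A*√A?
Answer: -37755 + 58*I*√58 ≈ -37755.0 + 441.71*I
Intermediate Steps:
w(A) = A^(3/2)
-37755 - w(-58) = -37755 - (-58)^(3/2) = -37755 - (-58)*I*√58 = -37755 + 58*I*√58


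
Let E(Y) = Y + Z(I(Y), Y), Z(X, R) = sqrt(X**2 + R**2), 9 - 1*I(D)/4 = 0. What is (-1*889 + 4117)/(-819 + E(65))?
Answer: -811304/187665 - 1076*sqrt(5521)/187665 ≈ -4.7492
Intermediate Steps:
I(D) = 36 (I(D) = 36 - 4*0 = 36 + 0 = 36)
Z(X, R) = sqrt(R**2 + X**2)
E(Y) = Y + sqrt(1296 + Y**2) (E(Y) = Y + sqrt(Y**2 + 36**2) = Y + sqrt(Y**2 + 1296) = Y + sqrt(1296 + Y**2))
(-1*889 + 4117)/(-819 + E(65)) = (-1*889 + 4117)/(-819 + (65 + sqrt(1296 + 65**2))) = (-889 + 4117)/(-819 + (65 + sqrt(1296 + 4225))) = 3228/(-819 + (65 + sqrt(5521))) = 3228/(-754 + sqrt(5521))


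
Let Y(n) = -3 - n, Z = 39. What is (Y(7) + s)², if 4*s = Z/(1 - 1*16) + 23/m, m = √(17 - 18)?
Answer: 2009/25 + 4899*I/40 ≈ 80.36 + 122.47*I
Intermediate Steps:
m = I (m = √(-1) = I ≈ 1.0*I)
s = -13/20 - 23*I/4 (s = (39/(1 - 1*16) + 23/I)/4 = (39/(1 - 16) + 23*(-I))/4 = (39/(-15) - 23*I)/4 = (39*(-1/15) - 23*I)/4 = (-13/5 - 23*I)/4 = -13/20 - 23*I/4 ≈ -0.65 - 5.75*I)
(Y(7) + s)² = ((-3 - 1*7) + I*(-115 + 13*I)/20)² = ((-3 - 7) + I*(-115 + 13*I)/20)² = (-10 + I*(-115 + 13*I)/20)²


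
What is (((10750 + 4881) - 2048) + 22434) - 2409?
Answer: 33608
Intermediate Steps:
(((10750 + 4881) - 2048) + 22434) - 2409 = ((15631 - 2048) + 22434) - 2409 = (13583 + 22434) - 2409 = 36017 - 2409 = 33608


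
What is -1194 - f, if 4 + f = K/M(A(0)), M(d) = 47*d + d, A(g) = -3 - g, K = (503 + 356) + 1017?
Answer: -42371/36 ≈ -1177.0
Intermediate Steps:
K = 1876 (K = 859 + 1017 = 1876)
M(d) = 48*d
f = -613/36 (f = -4 + 1876/((48*(-3 - 1*0))) = -4 + 1876/((48*(-3 + 0))) = -4 + 1876/((48*(-3))) = -4 + 1876/(-144) = -4 + 1876*(-1/144) = -4 - 469/36 = -613/36 ≈ -17.028)
-1194 - f = -1194 - 1*(-613/36) = -1194 + 613/36 = -42371/36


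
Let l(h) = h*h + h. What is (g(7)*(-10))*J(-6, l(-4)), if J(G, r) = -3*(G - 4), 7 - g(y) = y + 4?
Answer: 1200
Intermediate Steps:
g(y) = 3 - y (g(y) = 7 - (y + 4) = 7 - (4 + y) = 7 + (-4 - y) = 3 - y)
l(h) = h + h**2 (l(h) = h**2 + h = h + h**2)
J(G, r) = 12 - 3*G (J(G, r) = -3*(-4 + G) = 12 - 3*G)
(g(7)*(-10))*J(-6, l(-4)) = ((3 - 1*7)*(-10))*(12 - 3*(-6)) = ((3 - 7)*(-10))*(12 + 18) = -4*(-10)*30 = 40*30 = 1200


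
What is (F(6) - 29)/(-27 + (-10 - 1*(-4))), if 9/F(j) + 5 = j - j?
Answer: 14/15 ≈ 0.93333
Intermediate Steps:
F(j) = -9/5 (F(j) = 9/(-5 + (j - j)) = 9/(-5 + 0) = 9/(-5) = 9*(-⅕) = -9/5)
(F(6) - 29)/(-27 + (-10 - 1*(-4))) = (-9/5 - 29)/(-27 + (-10 - 1*(-4))) = -154/(5*(-27 + (-10 + 4))) = -154/(5*(-27 - 6)) = -154/5/(-33) = -154/5*(-1/33) = 14/15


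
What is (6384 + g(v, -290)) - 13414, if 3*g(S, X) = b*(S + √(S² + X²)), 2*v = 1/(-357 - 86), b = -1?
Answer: -18685739/2658 - √66018163601/2658 ≈ -7126.7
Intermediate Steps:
v = -1/886 (v = 1/(2*(-357 - 86)) = (½)/(-443) = (½)*(-1/443) = -1/886 ≈ -0.0011287)
g(S, X) = -S/3 - √(S² + X²)/3 (g(S, X) = (-(S + √(S² + X²)))/3 = (-S - √(S² + X²))/3 = -S/3 - √(S² + X²)/3)
(6384 + g(v, -290)) - 13414 = (6384 + (-⅓*(-1/886) - √((-1/886)² + (-290)²)/3)) - 13414 = (6384 + (1/2658 - √(1/784996 + 84100)/3)) - 13414 = (6384 + (1/2658 - √66018163601/2658)) - 13414 = (16968673/2658 - √66018163601/2658) - 13414 = -18685739/2658 - √66018163601/2658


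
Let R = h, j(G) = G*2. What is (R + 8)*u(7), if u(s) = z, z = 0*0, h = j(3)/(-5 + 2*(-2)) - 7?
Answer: 0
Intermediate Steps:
j(G) = 2*G
h = -23/3 (h = (2*3)/(-5 + 2*(-2)) - 7 = 6/(-5 - 4) - 7 = 6/(-9) - 7 = 6*(-⅑) - 7 = -⅔ - 7 = -23/3 ≈ -7.6667)
R = -23/3 ≈ -7.6667
z = 0
u(s) = 0
(R + 8)*u(7) = (-23/3 + 8)*0 = (⅓)*0 = 0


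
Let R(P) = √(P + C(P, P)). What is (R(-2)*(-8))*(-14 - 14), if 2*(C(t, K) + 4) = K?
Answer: 224*I*√7 ≈ 592.65*I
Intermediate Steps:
C(t, K) = -4 + K/2
R(P) = √(-4 + 3*P/2) (R(P) = √(P + (-4 + P/2)) = √(-4 + 3*P/2))
(R(-2)*(-8))*(-14 - 14) = ((√(-16 + 6*(-2))/2)*(-8))*(-14 - 14) = ((√(-16 - 12)/2)*(-8))*(-28) = ((√(-28)/2)*(-8))*(-28) = (((2*I*√7)/2)*(-8))*(-28) = ((I*√7)*(-8))*(-28) = -8*I*√7*(-28) = 224*I*√7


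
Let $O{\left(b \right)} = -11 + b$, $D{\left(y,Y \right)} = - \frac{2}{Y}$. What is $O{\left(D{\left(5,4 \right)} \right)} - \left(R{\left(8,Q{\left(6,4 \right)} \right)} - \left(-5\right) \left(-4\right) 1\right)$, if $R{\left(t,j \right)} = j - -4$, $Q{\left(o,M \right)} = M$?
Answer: $\frac{1}{2} \approx 0.5$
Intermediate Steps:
$R{\left(t,j \right)} = 4 + j$ ($R{\left(t,j \right)} = j + 4 = 4 + j$)
$O{\left(D{\left(5,4 \right)} \right)} - \left(R{\left(8,Q{\left(6,4 \right)} \right)} - \left(-5\right) \left(-4\right) 1\right) = \left(-11 - \frac{2}{4}\right) - \left(\left(4 + 4\right) - \left(-5\right) \left(-4\right) 1\right) = \left(-11 - \frac{1}{2}\right) - \left(8 - 20 \cdot 1\right) = \left(-11 - \frac{1}{2}\right) - \left(8 - 20\right) = - \frac{23}{2} - \left(8 - 20\right) = - \frac{23}{2} - -12 = - \frac{23}{2} + 12 = \frac{1}{2}$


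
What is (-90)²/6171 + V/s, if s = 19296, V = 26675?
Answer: 106969675/39691872 ≈ 2.6950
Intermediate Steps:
(-90)²/6171 + V/s = (-90)²/6171 + 26675/19296 = 8100*(1/6171) + 26675*(1/19296) = 2700/2057 + 26675/19296 = 106969675/39691872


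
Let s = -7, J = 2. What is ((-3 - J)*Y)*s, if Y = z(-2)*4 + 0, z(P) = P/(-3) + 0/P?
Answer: 280/3 ≈ 93.333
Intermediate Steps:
z(P) = -P/3 (z(P) = P*(-1/3) + 0 = -P/3 + 0 = -P/3)
Y = 8/3 (Y = -1/3*(-2)*4 + 0 = (2/3)*4 + 0 = 8/3 + 0 = 8/3 ≈ 2.6667)
((-3 - J)*Y)*s = ((-3 - 1*2)*(8/3))*(-7) = ((-3 - 2)*(8/3))*(-7) = -5*8/3*(-7) = -40/3*(-7) = 280/3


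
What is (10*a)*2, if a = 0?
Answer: 0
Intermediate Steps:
(10*a)*2 = (10*0)*2 = 0*2 = 0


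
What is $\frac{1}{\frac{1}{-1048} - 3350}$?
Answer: $- \frac{1048}{3510801} \approx -0.00029851$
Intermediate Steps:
$\frac{1}{\frac{1}{-1048} - 3350} = \frac{1}{- \frac{1}{1048} - 3350} = \frac{1}{- \frac{3510801}{1048}} = - \frac{1048}{3510801}$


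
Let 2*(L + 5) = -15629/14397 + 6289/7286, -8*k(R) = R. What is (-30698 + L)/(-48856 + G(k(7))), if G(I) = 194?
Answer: 6441300388213/10208951053608 ≈ 0.63095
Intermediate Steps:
k(R) = -R/8
L = -1072295581/209793084 (L = -5 + (-15629/14397 + 6289/7286)/2 = -5 + (1/2)*(-23330161/104896542) = -5 - 23330161/209793084 = -1072295581/209793084 ≈ -5.1112)
(-30698 + L)/(-48856 + G(k(7))) = (-30698 - 1072295581/209793084)/(-48856 + 194) = -6441300388213/209793084/(-48662) = -6441300388213/209793084*(-1/48662) = 6441300388213/10208951053608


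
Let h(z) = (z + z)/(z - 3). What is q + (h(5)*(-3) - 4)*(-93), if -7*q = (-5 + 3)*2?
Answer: 12373/7 ≈ 1767.6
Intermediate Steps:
h(z) = 2*z/(-3 + z) (h(z) = (2*z)/(-3 + z) = 2*z/(-3 + z))
q = 4/7 (q = -(-5 + 3)*2/7 = -(-2)*2/7 = -⅐*(-4) = 4/7 ≈ 0.57143)
q + (h(5)*(-3) - 4)*(-93) = 4/7 + ((2*5/(-3 + 5))*(-3) - 4)*(-93) = 4/7 + ((2*5/2)*(-3) - 4)*(-93) = 4/7 + ((2*5*(½))*(-3) - 4)*(-93) = 4/7 + (5*(-3) - 4)*(-93) = 4/7 + (-15 - 4)*(-93) = 4/7 - 19*(-93) = 4/7 + 1767 = 12373/7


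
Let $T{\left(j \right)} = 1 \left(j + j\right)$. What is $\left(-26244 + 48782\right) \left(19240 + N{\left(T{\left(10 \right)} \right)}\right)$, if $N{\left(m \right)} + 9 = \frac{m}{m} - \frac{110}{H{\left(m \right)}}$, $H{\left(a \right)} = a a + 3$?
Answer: $\frac{174678199668}{403} \approx 4.3344 \cdot 10^{8}$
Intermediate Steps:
$H{\left(a \right)} = 3 + a^{2}$ ($H{\left(a \right)} = a^{2} + 3 = 3 + a^{2}$)
$T{\left(j \right)} = 2 j$ ($T{\left(j \right)} = 1 \cdot 2 j = 2 j$)
$N{\left(m \right)} = -8 - \frac{110}{3 + m^{2}}$ ($N{\left(m \right)} = -9 - \left(\frac{110}{3 + m^{2}} - \frac{m}{m}\right) = -9 + \left(1 - \frac{110}{3 + m^{2}}\right) = -8 - \frac{110}{3 + m^{2}}$)
$\left(-26244 + 48782\right) \left(19240 + N{\left(T{\left(10 \right)} \right)}\right) = \left(-26244 + 48782\right) \left(19240 + \frac{2 \left(-67 - 4 \left(2 \cdot 10\right)^{2}\right)}{3 + \left(2 \cdot 10\right)^{2}}\right) = 22538 \left(19240 + \frac{2 \left(-67 - 4 \cdot 20^{2}\right)}{3 + 20^{2}}\right) = 22538 \left(19240 + \frac{2 \left(-67 - 1600\right)}{3 + 400}\right) = 22538 \left(19240 + \frac{2 \left(-67 - 1600\right)}{403}\right) = 22538 \left(19240 + 2 \cdot \frac{1}{403} \left(-1667\right)\right) = 22538 \left(19240 - \frac{3334}{403}\right) = 22538 \cdot \frac{7750386}{403} = \frac{174678199668}{403}$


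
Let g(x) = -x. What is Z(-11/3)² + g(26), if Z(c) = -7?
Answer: 23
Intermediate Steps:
Z(-11/3)² + g(26) = (-7)² - 1*26 = 49 - 26 = 23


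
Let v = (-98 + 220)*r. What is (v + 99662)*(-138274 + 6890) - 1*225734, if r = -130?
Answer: -11010467702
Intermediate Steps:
v = -15860 (v = (-98 + 220)*(-130) = 122*(-130) = -15860)
(v + 99662)*(-138274 + 6890) - 1*225734 = (-15860 + 99662)*(-138274 + 6890) - 1*225734 = 83802*(-131384) - 225734 = -11010241968 - 225734 = -11010467702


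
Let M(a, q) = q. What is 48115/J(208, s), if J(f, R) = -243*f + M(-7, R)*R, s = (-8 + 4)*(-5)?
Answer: -48115/50144 ≈ -0.95954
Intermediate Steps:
s = 20 (s = -4*(-5) = 20)
J(f, R) = R**2 - 243*f (J(f, R) = -243*f + R*R = -243*f + R**2 = R**2 - 243*f)
48115/J(208, s) = 48115/(20**2 - 243*208) = 48115/(400 - 50544) = 48115/(-50144) = 48115*(-1/50144) = -48115/50144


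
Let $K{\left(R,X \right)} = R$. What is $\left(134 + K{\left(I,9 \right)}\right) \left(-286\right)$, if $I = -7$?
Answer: $-36322$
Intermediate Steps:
$\left(134 + K{\left(I,9 \right)}\right) \left(-286\right) = \left(134 - 7\right) \left(-286\right) = 127 \left(-286\right) = -36322$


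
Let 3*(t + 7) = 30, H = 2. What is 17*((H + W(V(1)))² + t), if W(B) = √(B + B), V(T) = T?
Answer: 153 + 68*√2 ≈ 249.17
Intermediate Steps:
t = 3 (t = -7 + (⅓)*30 = -7 + 10 = 3)
W(B) = √2*√B (W(B) = √(2*B) = √2*√B)
17*((H + W(V(1)))² + t) = 17*((2 + √2*√1)² + 3) = 17*((2 + √2*1)² + 3) = 17*((2 + √2)² + 3) = 17*(3 + (2 + √2)²) = 51 + 17*(2 + √2)²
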